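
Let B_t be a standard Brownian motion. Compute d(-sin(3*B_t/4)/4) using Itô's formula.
d(-sin(3*B_t/4)/4) = (9*sin(3*B_t/4)/128) dt + (-3*cos(3*B_t/4)/16) dB_t

Itô's formula for f(B_t) gives d f(B_t) = f'(B_t) dB_t + (1/2) f''(B_t) dt. Compute derivatives of f(x) = -sin(3*x/4)/4:
  f'(x)  = -3*cos(3*x/4)/16
  f''(x) = 9*sin(3*x/4)/64
Substitute x = B_t and multiply the f'' term by 1/2:
  drift     = (1/2) * (9*sin(3*x/4)/64) evaluated at B_t = 9*sin(3*B_t/4)/128
  diffusion = (-3*cos(3*x/4)/16) evaluated at B_t = -3*cos(3*B_t/4)/16
Therefore d(-sin(3*B_t/4)/4) = (9*sin(3*B_t/4)/128) dt + (-3*cos(3*B_t/4)/16) dB_t.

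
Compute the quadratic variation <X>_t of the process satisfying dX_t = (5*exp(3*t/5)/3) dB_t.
<X>_t = 125*exp(6*t/5)/54 - 125/54

For an Itô process dX_t = a(t) dt + b(t) dB_t, the quadratic variation is <X>_t = int_0^t b(s)^2 ds (the drift term does not contribute). Here b(s) = 5*exp(3*s/5)/3, so
  b(s)^2 = 25*exp(6*s/5)/9.
Integrating from 0 to t:
  <X>_t = int_0^t (25*exp(6*s/5)/9) ds = 125*exp(6*t/5)/54 - 125/54.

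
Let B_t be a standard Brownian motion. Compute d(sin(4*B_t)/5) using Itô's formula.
d(sin(4*B_t)/5) = (-8*sin(4*B_t)/5) dt + (4*cos(4*B_t)/5) dB_t

Itô's formula for f(B_t) gives d f(B_t) = f'(B_t) dB_t + (1/2) f''(B_t) dt. Compute derivatives of f(x) = sin(4*x)/5:
  f'(x)  = 4*cos(4*x)/5
  f''(x) = -16*sin(4*x)/5
Substitute x = B_t and multiply the f'' term by 1/2:
  drift     = (1/2) * (-16*sin(4*x)/5) evaluated at B_t = -8*sin(4*B_t)/5
  diffusion = (4*cos(4*x)/5) evaluated at B_t = 4*cos(4*B_t)/5
Therefore d(sin(4*B_t)/5) = (-8*sin(4*B_t)/5) dt + (4*cos(4*B_t)/5) dB_t.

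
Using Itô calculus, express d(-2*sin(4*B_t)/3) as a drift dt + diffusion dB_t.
d(-2*sin(4*B_t)/3) = (16*sin(4*B_t)/3) dt + (-8*cos(4*B_t)/3) dB_t

Itô's formula for f(B_t) gives d f(B_t) = f'(B_t) dB_t + (1/2) f''(B_t) dt. Compute derivatives of f(x) = -2*sin(4*x)/3:
  f'(x)  = -8*cos(4*x)/3
  f''(x) = 32*sin(4*x)/3
Substitute x = B_t and multiply the f'' term by 1/2:
  drift     = (1/2) * (32*sin(4*x)/3) evaluated at B_t = 16*sin(4*B_t)/3
  diffusion = (-8*cos(4*x)/3) evaluated at B_t = -8*cos(4*B_t)/3
Therefore d(-2*sin(4*B_t)/3) = (16*sin(4*B_t)/3) dt + (-8*cos(4*B_t)/3) dB_t.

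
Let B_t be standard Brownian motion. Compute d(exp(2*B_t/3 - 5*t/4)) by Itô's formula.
d(exp(2*B_t/3 - 5*t/4)) = (-37*exp(2*B_t/3 - 5*t/4)/36) dt + (2*exp(2*B_t/3 - 5*t/4)/3) dB_t

Itô's formula for f(t, x): d f(t, B_t) = (f_t + (1/2) f_xx) dt + f_x dB_t. Compute partials of f(t, x) = exp(-5*t/4 + 2*x/3):
  f_t(t,x)  = -5*exp(-5*t/4 + 2*x/3)/4
  f_x(t,x)  = 2*exp(-5*t/4 + 2*x/3)/3
  f_xx(t,x) = 4*exp(-5*t/4 + 2*x/3)/9
Assemble drift = f_t + (1/2) f_xx = -37*exp(-5*t/4 + 2*x/3)/36 and diffusion = f_x = 2*exp(-5*t/4 + 2*x/3)/3. Substituting x = B_t:
  d(exp(2*B_t/3 - 5*t/4)) = (-37*exp(2*B_t/3 - 5*t/4)/36) dt + (2*exp(2*B_t/3 - 5*t/4)/3) dB_t.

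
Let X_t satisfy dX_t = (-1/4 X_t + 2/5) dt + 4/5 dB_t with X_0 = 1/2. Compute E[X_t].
E[X_t] = 8/5 - 11*exp(-t/4)/10

Taking expectations and using E[dB_t] = 0, the mean m(t) = E[X_t] satisfies the ODE m'(t) = a m(t) + b with m(0) = x_0. With a = -1/4, b = 2/5, x_0 = 1/2, the solution is
  m(t) = x_0 * exp(a t) + (b/a) * (exp(a t) - 1)
       = (1/2) * exp((-1/4) t) + ((2/5)/(-1/4)) * (exp((-1/4) t) - 1)
       = 8/5 - 11*exp(-t/4)/10.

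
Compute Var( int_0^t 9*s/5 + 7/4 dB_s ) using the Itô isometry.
Var = t*(432*t^2 + 1260*t + 1225)/400

The Itô integral of a deterministic integrand f(s) has mean 0 because each increment f(s) * (B_{s+ds} - B_s) has mean 0. By the Itô isometry:
  Var( int_0^t f(s) dB_s ) = E[ (int_0^t f(s) dB_s)^2 ] = int_0^t f(s)^2 ds.
Here f(s) = 9*s/5 + 7/4, so f(s)^2 = (36*s + 35)^2/400. Integrate:
  int_0^t ((36*s + 35)^2/400) ds = t*(432*t^2 + 1260*t + 1225)/400.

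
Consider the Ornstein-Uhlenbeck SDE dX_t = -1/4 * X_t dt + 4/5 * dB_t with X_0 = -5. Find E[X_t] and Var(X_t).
E[X_t] = -5*exp(-t/4); Var(X_t) = 32/25 - 32*exp(-t/2)/25

The OU SDE dX = -theta X dt + sigma dB admits the integrating factor exp(theta t): d(exp(theta t) X_t) = sigma exp(theta t) dB_t. Integrating from 0 to t:
  X_t = x_0 * exp(-theta t) + sigma * int_0^t exp(-theta (t-s)) dB_s.
The Itô integral has mean 0 and (by the Itô isometry) variance sigma^2 * int_0^t exp(-2 theta (t - s)) ds = sigma^2 * (1 - exp(-2 theta t)) / (2 theta).
With theta = 1/4, sigma = 4/5, x_0 = -5:
  E[X_t] = -5 * exp(-1/4 t) = -5*exp(-t/4)
  Var(X_t) = (4/5)^2 * (1 - exp(-2*1/4 t)) / (2 * 1/4) = 32/25 - 32*exp(-t/2)/25.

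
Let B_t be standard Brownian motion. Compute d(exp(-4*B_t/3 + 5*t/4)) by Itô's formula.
d(exp(-4*B_t/3 + 5*t/4)) = (77*exp(-4*B_t/3 + 5*t/4)/36) dt + (-4*exp(-4*B_t/3 + 5*t/4)/3) dB_t

Itô's formula for f(t, x): d f(t, B_t) = (f_t + (1/2) f_xx) dt + f_x dB_t. Compute partials of f(t, x) = exp(5*t/4 - 4*x/3):
  f_t(t,x)  = 5*exp(5*t/4 - 4*x/3)/4
  f_x(t,x)  = -4*exp(5*t/4 - 4*x/3)/3
  f_xx(t,x) = 16*exp(5*t/4 - 4*x/3)/9
Assemble drift = f_t + (1/2) f_xx = 77*exp(5*t/4 - 4*x/3)/36 and diffusion = f_x = -4*exp(5*t/4 - 4*x/3)/3. Substituting x = B_t:
  d(exp(-4*B_t/3 + 5*t/4)) = (77*exp(-4*B_t/3 + 5*t/4)/36) dt + (-4*exp(-4*B_t/3 + 5*t/4)/3) dB_t.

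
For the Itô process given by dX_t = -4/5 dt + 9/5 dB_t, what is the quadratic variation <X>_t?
<X>_t = 81*t/25

For an Itô process dX_t = a(t) dt + b(t) dB_t, the quadratic variation is <X>_t = int_0^t b(s)^2 ds (the drift term does not contribute). Here b(s) = 9/5, so
  b(s)^2 = 81/25.
Integrating from 0 to t:
  <X>_t = int_0^t (81/25) ds = 81*t/25.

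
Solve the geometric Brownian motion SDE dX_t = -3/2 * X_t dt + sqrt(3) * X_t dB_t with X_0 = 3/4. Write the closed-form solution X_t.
X_t = 3/4 * exp((-3) * t + (sqrt(3)) * B_t)

For GBM dX = mu X dt + sigma X dB with X_0 = x_0, apply Itô to Y = log X: dY = (mu - sigma^2/2) dt + sigma dB, so Y_t = log(x_0) + (mu - sigma^2/2) t + sigma B_t and hence X_t = x_0 * exp((mu - sigma^2/2) t + sigma B_t).
With mu = -3/2, sigma = sqrt(3), x_0 = 3/4, this gives:
  X_t = 3/4 * exp((-3) * t + (sqrt(3)) * B_t).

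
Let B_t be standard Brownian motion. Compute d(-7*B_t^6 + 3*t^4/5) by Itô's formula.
d(-7*B_t^6 + 3*t^4/5) = (-105*B_t^4 + 12*t^3/5) dt + (-42*B_t^5) dB_t

Itô's formula for f(t, x): d f(t, B_t) = (f_t + (1/2) f_xx) dt + f_x dB_t. Compute partials of f(t, x) = 3*t^4/5 - 7*x^6:
  f_t(t,x)  = 12*t^3/5
  f_x(t,x)  = -42*x^5
  f_xx(t,x) = -210*x^4
Assemble drift = f_t + (1/2) f_xx = 12*t^3/5 - 105*x^4 and diffusion = f_x = -42*x^5. Substituting x = B_t:
  d(-7*B_t^6 + 3*t^4/5) = (-105*B_t^4 + 12*t^3/5) dt + (-42*B_t^5) dB_t.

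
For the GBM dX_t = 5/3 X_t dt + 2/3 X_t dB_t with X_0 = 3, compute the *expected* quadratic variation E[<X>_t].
E[<X>_t] = 18*exp(34*t/9)/17 - 18/17

<X>_t = int_0^t ((2/3) * X_s)^2 ds. Taking expectation inside the integral: E[<X>_t] = (2/3)^2 * int_0^t E[X_s^2] ds. For GBM, E[X_s^2] = x_0^2 * exp((2 mu + sigma^2) s). Integrating:
  E[<X>_t] = (2/3)^2 * 3^2 * (exp((2*(5/3) + (2/3)^2) t) - 1) / (2*(5/3) + (2/3)^2)
           = (2/3)^2 * 3^2 * (exp((34/9) t) - 1) / (34/9) = 18*exp(34*t/9)/17 - 18/17.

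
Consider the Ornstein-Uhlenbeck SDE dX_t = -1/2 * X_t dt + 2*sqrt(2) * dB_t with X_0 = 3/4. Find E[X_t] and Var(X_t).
E[X_t] = 3*exp(-t/2)/4; Var(X_t) = 8 - 8*exp(-t)

The OU SDE dX = -theta X dt + sigma dB admits the integrating factor exp(theta t): d(exp(theta t) X_t) = sigma exp(theta t) dB_t. Integrating from 0 to t:
  X_t = x_0 * exp(-theta t) + sigma * int_0^t exp(-theta (t-s)) dB_s.
The Itô integral has mean 0 and (by the Itô isometry) variance sigma^2 * int_0^t exp(-2 theta (t - s)) ds = sigma^2 * (1 - exp(-2 theta t)) / (2 theta).
With theta = 1/2, sigma = 2*sqrt(2), x_0 = 3/4:
  E[X_t] = 3/4 * exp(-1/2 t) = 3*exp(-t/2)/4
  Var(X_t) = (2*sqrt(2))^2 * (1 - exp(-2*1/2 t)) / (2 * 1/2) = 8 - 8*exp(-t).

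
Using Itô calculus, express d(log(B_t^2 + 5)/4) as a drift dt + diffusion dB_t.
d(log(B_t^2 + 5)/4) = ((5 - B_t^2)/(4*(B_t^2 + 5)^2)) dt + (B_t/(2*(B_t^2 + 5))) dB_t

Itô's formula for f(B_t) gives d f(B_t) = f'(B_t) dB_t + (1/2) f''(B_t) dt. Compute derivatives of f(x) = log(x^2 + 5)/4:
  f'(x)  = x/(2*(x^2 + 5))
  f''(x) = (5 - x^2)/(2*(x^2 + 5)^2)
Substitute x = B_t and multiply the f'' term by 1/2:
  drift     = (1/2) * ((5 - x^2)/(2*(x^2 + 5)^2)) evaluated at B_t = (5 - B_t^2)/(4*(B_t^2 + 5)^2)
  diffusion = (x/(2*(x^2 + 5))) evaluated at B_t = B_t/(2*(B_t^2 + 5))
Therefore d(log(B_t^2 + 5)/4) = ((5 - B_t^2)/(4*(B_t^2 + 5)^2)) dt + (B_t/(2*(B_t^2 + 5))) dB_t.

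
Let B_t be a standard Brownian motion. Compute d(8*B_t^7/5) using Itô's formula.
d(8*B_t^7/5) = (168*B_t^5/5) dt + (56*B_t^6/5) dB_t

Itô's formula for f(B_t) gives d f(B_t) = f'(B_t) dB_t + (1/2) f''(B_t) dt. Compute derivatives of f(x) = 8*x^7/5:
  f'(x)  = 56*x^6/5
  f''(x) = 336*x^5/5
Substitute x = B_t and multiply the f'' term by 1/2:
  drift     = (1/2) * (336*x^5/5) evaluated at B_t = 168*B_t^5/5
  diffusion = (56*x^6/5) evaluated at B_t = 56*B_t^6/5
Therefore d(8*B_t^7/5) = (168*B_t^5/5) dt + (56*B_t^6/5) dB_t.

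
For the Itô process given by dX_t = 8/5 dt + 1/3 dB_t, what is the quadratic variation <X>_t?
<X>_t = t/9

For an Itô process dX_t = a(t) dt + b(t) dB_t, the quadratic variation is <X>_t = int_0^t b(s)^2 ds (the drift term does not contribute). Here b(s) = 1/3, so
  b(s)^2 = 1/9.
Integrating from 0 to t:
  <X>_t = int_0^t (1/9) ds = t/9.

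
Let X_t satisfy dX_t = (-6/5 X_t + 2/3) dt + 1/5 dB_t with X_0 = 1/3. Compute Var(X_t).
Var(X_t) = 1/60 - exp(-12*t/5)/60

The variance V(t) = Var(X_t) satisfies V'(t) = 2 a V(t) + c^2 with V(0) = 0 (drift coefficient is linear in X, diffusion is constant). With a = -6/5, c = 1/5, the solution is
  V(t) = (c^2 / (2 a)) * (exp(2 a t) - 1)
       = ((1/5)^2 / (2*(-6/5))) * (exp((-12/5) t) - 1)
       = 1/60 - exp(-12*t/5)/60.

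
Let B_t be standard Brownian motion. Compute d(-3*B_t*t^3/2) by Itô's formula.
d(-3*B_t*t^3/2) = (-9*B_t*t^2/2) dt + (-3*t^3/2) dB_t

Itô's formula for f(t, x): d f(t, B_t) = (f_t + (1/2) f_xx) dt + f_x dB_t. Compute partials of f(t, x) = -3*t^3*x/2:
  f_t(t,x)  = -9*t^2*x/2
  f_x(t,x)  = -3*t^3/2
  f_xx(t,x) = 0
Assemble drift = f_t + (1/2) f_xx = -9*t^2*x/2 and diffusion = f_x = -3*t^3/2. Substituting x = B_t:
  d(-3*B_t*t^3/2) = (-9*B_t*t^2/2) dt + (-3*t^3/2) dB_t.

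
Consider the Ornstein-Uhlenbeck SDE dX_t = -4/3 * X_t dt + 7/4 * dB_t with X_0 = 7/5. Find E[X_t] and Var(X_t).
E[X_t] = 7*exp(-4*t/3)/5; Var(X_t) = 147/128 - 147*exp(-8*t/3)/128

The OU SDE dX = -theta X dt + sigma dB admits the integrating factor exp(theta t): d(exp(theta t) X_t) = sigma exp(theta t) dB_t. Integrating from 0 to t:
  X_t = x_0 * exp(-theta t) + sigma * int_0^t exp(-theta (t-s)) dB_s.
The Itô integral has mean 0 and (by the Itô isometry) variance sigma^2 * int_0^t exp(-2 theta (t - s)) ds = sigma^2 * (1 - exp(-2 theta t)) / (2 theta).
With theta = 4/3, sigma = 7/4, x_0 = 7/5:
  E[X_t] = 7/5 * exp(-4/3 t) = 7*exp(-4*t/3)/5
  Var(X_t) = (7/4)^2 * (1 - exp(-2*4/3 t)) / (2 * 4/3) = 147/128 - 147*exp(-8*t/3)/128.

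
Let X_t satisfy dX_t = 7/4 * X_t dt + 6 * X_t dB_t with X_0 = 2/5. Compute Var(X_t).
Var(X_t) = 4*(exp(36*t) - 1)*exp(7*t/2)/25

For GBM dX = mu X dt + sigma X dB with X_0 = x_0, apply Itô to Y = log X: dY = (mu - sigma^2/2) dt + sigma dB, so Y_t = log(x_0) + (mu - sigma^2/2) t + sigma B_t and hence X_t = x_0 * exp((mu - sigma^2/2) t + sigma B_t).
With mu = 7/4, sigma = 6, x_0 = 2/5, this gives:
  X_t = 2/5 * exp((-65/4) * t + (6) * B_t).
Since sigma*B_t ~ Normal(0, sigma^2 t), E[exp(sigma*B_t)] = exp(sigma^2 t / 2); so E[X_t] = x_0 * exp((mu - sigma^2/2) t) * exp(sigma^2 t / 2) = x_0 * exp(mu t) = 2*exp(7*t/4)/5.
Var(X_t) = E[X_t^2] - (E[X_t])^2 = x_0^2 * exp(2 mu t) * (exp(sigma^2 t) - 1) = 4*(exp(36*t) - 1)*exp(7*t/2)/25.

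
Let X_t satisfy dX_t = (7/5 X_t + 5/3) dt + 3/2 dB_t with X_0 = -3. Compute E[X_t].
E[X_t] = -38*exp(7*t/5)/21 - 25/21

Taking expectations and using E[dB_t] = 0, the mean m(t) = E[X_t] satisfies the ODE m'(t) = a m(t) + b with m(0) = x_0. With a = 7/5, b = 5/3, x_0 = -3, the solution is
  m(t) = x_0 * exp(a t) + (b/a) * (exp(a t) - 1)
       = (-3) * exp((7/5) t) + ((5/3)/(7/5)) * (exp((7/5) t) - 1)
       = -38*exp(7*t/5)/21 - 25/21.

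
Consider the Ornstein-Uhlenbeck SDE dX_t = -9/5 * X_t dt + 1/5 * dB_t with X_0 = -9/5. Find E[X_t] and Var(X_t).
E[X_t] = -9*exp(-9*t/5)/5; Var(X_t) = 1/90 - exp(-18*t/5)/90

The OU SDE dX = -theta X dt + sigma dB admits the integrating factor exp(theta t): d(exp(theta t) X_t) = sigma exp(theta t) dB_t. Integrating from 0 to t:
  X_t = x_0 * exp(-theta t) + sigma * int_0^t exp(-theta (t-s)) dB_s.
The Itô integral has mean 0 and (by the Itô isometry) variance sigma^2 * int_0^t exp(-2 theta (t - s)) ds = sigma^2 * (1 - exp(-2 theta t)) / (2 theta).
With theta = 9/5, sigma = 1/5, x_0 = -9/5:
  E[X_t] = -9/5 * exp(-9/5 t) = -9*exp(-9*t/5)/5
  Var(X_t) = (1/5)^2 * (1 - exp(-2*9/5 t)) / (2 * 9/5) = 1/90 - exp(-18*t/5)/90.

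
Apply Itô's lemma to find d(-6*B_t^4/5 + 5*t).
d(-6*B_t^4/5 + 5*t) = (5 - 36*B_t^2/5) dt + (-24*B_t^3/5) dB_t

Itô's formula for f(t, x): d f(t, B_t) = (f_t + (1/2) f_xx) dt + f_x dB_t. Compute partials of f(t, x) = 5*t - 6*x^4/5:
  f_t(t,x)  = 5
  f_x(t,x)  = -24*x^3/5
  f_xx(t,x) = -72*x^2/5
Assemble drift = f_t + (1/2) f_xx = 5 - 36*x^2/5 and diffusion = f_x = -24*x^3/5. Substituting x = B_t:
  d(-6*B_t^4/5 + 5*t) = (5 - 36*B_t^2/5) dt + (-24*B_t^3/5) dB_t.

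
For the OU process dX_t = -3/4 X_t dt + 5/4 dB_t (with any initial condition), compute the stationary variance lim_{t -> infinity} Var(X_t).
lim Var(X_t) = 25/24

The OU SDE dX = -theta X dt + sigma dB admits the integrating factor exp(theta t): d(exp(theta t) X_t) = sigma exp(theta t) dB_t. Integrating from 0 to t gives X_t = x_0 * exp(-theta t) + sigma * int_0^t exp(-theta (t-s)) dB_s for any initial x_0. The Itô integral has variance (by the Itô isometry) sigma^2 * int_0^t exp(-2 theta (t - s)) ds = sigma^2 * (1 - exp(-2 theta t)) / (2 theta), independent of x_0.
With theta = 3/4, sigma = 5/4:
  Var(X_t) = (5/4)^2 * (1 - exp(-2*3/4 t)) / (2 * 3/4) = 25/24 - 25*exp(-3*t/2)/24.
As t -> infinity, exp(-2*3/4 t) -> 0, so the stationary variance is sigma^2 / (2 theta) = 25/24.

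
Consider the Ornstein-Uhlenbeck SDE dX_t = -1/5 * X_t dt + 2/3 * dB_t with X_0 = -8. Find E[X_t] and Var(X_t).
E[X_t] = -8*exp(-t/5); Var(X_t) = 10/9 - 10*exp(-2*t/5)/9

The OU SDE dX = -theta X dt + sigma dB admits the integrating factor exp(theta t): d(exp(theta t) X_t) = sigma exp(theta t) dB_t. Integrating from 0 to t:
  X_t = x_0 * exp(-theta t) + sigma * int_0^t exp(-theta (t-s)) dB_s.
The Itô integral has mean 0 and (by the Itô isometry) variance sigma^2 * int_0^t exp(-2 theta (t - s)) ds = sigma^2 * (1 - exp(-2 theta t)) / (2 theta).
With theta = 1/5, sigma = 2/3, x_0 = -8:
  E[X_t] = -8 * exp(-1/5 t) = -8*exp(-t/5)
  Var(X_t) = (2/3)^2 * (1 - exp(-2*1/5 t)) / (2 * 1/5) = 10/9 - 10*exp(-2*t/5)/9.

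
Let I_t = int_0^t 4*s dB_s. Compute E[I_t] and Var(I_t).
E[I_t] = 0; Var(I_t) = 16*t^3/3

The Itô integral of a deterministic integrand f(s) has mean 0 because each increment f(s) * (B_{s+ds} - B_s) has mean 0. By the Itô isometry:
  Var( int_0^t f(s) dB_s ) = E[ (int_0^t f(s) dB_s)^2 ] = int_0^t f(s)^2 ds.
Here f(s) = 4*s, so f(s)^2 = 16*s^2. Integrate:
  int_0^t (16*s^2) ds = 16*t^3/3.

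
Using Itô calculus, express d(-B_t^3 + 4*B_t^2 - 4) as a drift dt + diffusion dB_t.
d(-B_t^3 + 4*B_t^2 - 4) = (4 - 3*B_t) dt + (B_t*(8 - 3*B_t)) dB_t

Itô's formula for f(B_t) gives d f(B_t) = f'(B_t) dB_t + (1/2) f''(B_t) dt. Compute derivatives of f(x) = -x^3 + 4*x^2 - 4:
  f'(x)  = x*(8 - 3*x)
  f''(x) = 8 - 6*x
Substitute x = B_t and multiply the f'' term by 1/2:
  drift     = (1/2) * (8 - 6*x) evaluated at B_t = 4 - 3*B_t
  diffusion = (x*(8 - 3*x)) evaluated at B_t = B_t*(8 - 3*B_t)
Therefore d(-B_t^3 + 4*B_t^2 - 4) = (4 - 3*B_t) dt + (B_t*(8 - 3*B_t)) dB_t.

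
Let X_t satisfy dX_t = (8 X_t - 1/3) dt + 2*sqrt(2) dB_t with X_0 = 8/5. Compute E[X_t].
E[X_t] = 187*exp(8*t)/120 + 1/24

Taking expectations and using E[dB_t] = 0, the mean m(t) = E[X_t] satisfies the ODE m'(t) = a m(t) + b with m(0) = x_0. With a = 8, b = -1/3, x_0 = 8/5, the solution is
  m(t) = x_0 * exp(a t) + (b/a) * (exp(a t) - 1)
       = (8/5) * exp(8 t) + ((-1/3)/8) * (exp(8 t) - 1)
       = 187*exp(8*t)/120 + 1/24.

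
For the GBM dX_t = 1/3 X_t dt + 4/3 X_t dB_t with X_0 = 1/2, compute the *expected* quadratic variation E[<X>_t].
E[<X>_t] = 2*exp(22*t/9)/11 - 2/11

<X>_t = int_0^t ((4/3) * X_s)^2 ds. Taking expectation inside the integral: E[<X>_t] = (4/3)^2 * int_0^t E[X_s^2] ds. For GBM, E[X_s^2] = x_0^2 * exp((2 mu + sigma^2) s). Integrating:
  E[<X>_t] = (4/3)^2 * (1/2)^2 * (exp((2*(1/3) + (4/3)^2) t) - 1) / (2*(1/3) + (4/3)^2)
           = (4/3)^2 * (1/2)^2 * (exp((22/9) t) - 1) / (22/9) = 2*exp(22*t/9)/11 - 2/11.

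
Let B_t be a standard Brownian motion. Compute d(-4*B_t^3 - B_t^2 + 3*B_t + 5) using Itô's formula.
d(-4*B_t^3 - B_t^2 + 3*B_t + 5) = (-12*B_t - 1) dt + (-12*B_t^2 - 2*B_t + 3) dB_t

Itô's formula for f(B_t) gives d f(B_t) = f'(B_t) dB_t + (1/2) f''(B_t) dt. Compute derivatives of f(x) = -4*x^3 - x^2 + 3*x + 5:
  f'(x)  = -12*x^2 - 2*x + 3
  f''(x) = -24*x - 2
Substitute x = B_t and multiply the f'' term by 1/2:
  drift     = (1/2) * (-24*x - 2) evaluated at B_t = -12*B_t - 1
  diffusion = (-12*x^2 - 2*x + 3) evaluated at B_t = -12*B_t^2 - 2*B_t + 3
Therefore d(-4*B_t^3 - B_t^2 + 3*B_t + 5) = (-12*B_t - 1) dt + (-12*B_t^2 - 2*B_t + 3) dB_t.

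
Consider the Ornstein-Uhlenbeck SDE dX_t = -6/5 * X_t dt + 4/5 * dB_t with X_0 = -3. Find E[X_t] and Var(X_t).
E[X_t] = -3*exp(-6*t/5); Var(X_t) = 4/15 - 4*exp(-12*t/5)/15

The OU SDE dX = -theta X dt + sigma dB admits the integrating factor exp(theta t): d(exp(theta t) X_t) = sigma exp(theta t) dB_t. Integrating from 0 to t:
  X_t = x_0 * exp(-theta t) + sigma * int_0^t exp(-theta (t-s)) dB_s.
The Itô integral has mean 0 and (by the Itô isometry) variance sigma^2 * int_0^t exp(-2 theta (t - s)) ds = sigma^2 * (1 - exp(-2 theta t)) / (2 theta).
With theta = 6/5, sigma = 4/5, x_0 = -3:
  E[X_t] = -3 * exp(-6/5 t) = -3*exp(-6*t/5)
  Var(X_t) = (4/5)^2 * (1 - exp(-2*6/5 t)) / (2 * 6/5) = 4/15 - 4*exp(-12*t/5)/15.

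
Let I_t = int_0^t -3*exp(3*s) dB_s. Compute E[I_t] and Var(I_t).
E[I_t] = 0; Var(I_t) = 3*exp(6*t)/2 - 3/2

The Itô integral of a deterministic integrand f(s) has mean 0 because each increment f(s) * (B_{s+ds} - B_s) has mean 0. By the Itô isometry:
  Var( int_0^t f(s) dB_s ) = E[ (int_0^t f(s) dB_s)^2 ] = int_0^t f(s)^2 ds.
Here f(s) = -3*exp(3*s), so f(s)^2 = 9*exp(6*s). Integrate:
  int_0^t (9*exp(6*s)) ds = 3*exp(6*t)/2 - 3/2.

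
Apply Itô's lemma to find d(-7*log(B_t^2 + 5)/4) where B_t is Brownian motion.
d(-7*log(B_t^2 + 5)/4) = (7*(B_t^2 - 5)/(4*(B_t^2 + 5)^2)) dt + (-7*B_t/(2*B_t^2 + 10)) dB_t

Itô's formula for f(B_t) gives d f(B_t) = f'(B_t) dB_t + (1/2) f''(B_t) dt. Compute derivatives of f(x) = -7*log(x^2 + 5)/4:
  f'(x)  = -7*x/(2*x^2 + 10)
  f''(x) = 7*(x^2 - 5)/(2*(x^2 + 5)^2)
Substitute x = B_t and multiply the f'' term by 1/2:
  drift     = (1/2) * (7*(x^2 - 5)/(2*(x^2 + 5)^2)) evaluated at B_t = 7*(B_t^2 - 5)/(4*(B_t^2 + 5)^2)
  diffusion = (-7*x/(2*x^2 + 10)) evaluated at B_t = -7*B_t/(2*B_t^2 + 10)
Therefore d(-7*log(B_t^2 + 5)/4) = (7*(B_t^2 - 5)/(4*(B_t^2 + 5)^2)) dt + (-7*B_t/(2*B_t^2 + 10)) dB_t.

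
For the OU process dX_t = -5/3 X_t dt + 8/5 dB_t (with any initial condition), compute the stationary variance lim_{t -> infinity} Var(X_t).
lim Var(X_t) = 96/125

The OU SDE dX = -theta X dt + sigma dB admits the integrating factor exp(theta t): d(exp(theta t) X_t) = sigma exp(theta t) dB_t. Integrating from 0 to t gives X_t = x_0 * exp(-theta t) + sigma * int_0^t exp(-theta (t-s)) dB_s for any initial x_0. The Itô integral has variance (by the Itô isometry) sigma^2 * int_0^t exp(-2 theta (t - s)) ds = sigma^2 * (1 - exp(-2 theta t)) / (2 theta), independent of x_0.
With theta = 5/3, sigma = 8/5:
  Var(X_t) = (8/5)^2 * (1 - exp(-2*5/3 t)) / (2 * 5/3) = 96/125 - 96*exp(-10*t/3)/125.
As t -> infinity, exp(-2*5/3 t) -> 0, so the stationary variance is sigma^2 / (2 theta) = 96/125.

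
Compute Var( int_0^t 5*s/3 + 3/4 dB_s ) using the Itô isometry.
Var = t*(400*t^2 + 540*t + 243)/432

The Itô integral of a deterministic integrand f(s) has mean 0 because each increment f(s) * (B_{s+ds} - B_s) has mean 0. By the Itô isometry:
  Var( int_0^t f(s) dB_s ) = E[ (int_0^t f(s) dB_s)^2 ] = int_0^t f(s)^2 ds.
Here f(s) = 5*s/3 + 3/4, so f(s)^2 = (20*s + 9)^2/144. Integrate:
  int_0^t ((20*s + 9)^2/144) ds = t*(400*t^2 + 540*t + 243)/432.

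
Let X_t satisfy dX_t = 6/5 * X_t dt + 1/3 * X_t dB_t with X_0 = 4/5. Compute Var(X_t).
Var(X_t) = 16*(exp(t/9) - 1)*exp(12*t/5)/25

For GBM dX = mu X dt + sigma X dB with X_0 = x_0, apply Itô to Y = log X: dY = (mu - sigma^2/2) dt + sigma dB, so Y_t = log(x_0) + (mu - sigma^2/2) t + sigma B_t and hence X_t = x_0 * exp((mu - sigma^2/2) t + sigma B_t).
With mu = 6/5, sigma = 1/3, x_0 = 4/5, this gives:
  X_t = 4/5 * exp((103/90) * t + (1/3) * B_t).
Since sigma*B_t ~ Normal(0, sigma^2 t), E[exp(sigma*B_t)] = exp(sigma^2 t / 2); so E[X_t] = x_0 * exp((mu - sigma^2/2) t) * exp(sigma^2 t / 2) = x_0 * exp(mu t) = 4*exp(6*t/5)/5.
Var(X_t) = E[X_t^2] - (E[X_t])^2 = x_0^2 * exp(2 mu t) * (exp(sigma^2 t) - 1) = 16*(exp(t/9) - 1)*exp(12*t/5)/25.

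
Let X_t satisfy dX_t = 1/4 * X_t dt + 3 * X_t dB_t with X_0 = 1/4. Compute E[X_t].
E[X_t] = exp(t/4)/4

For GBM dX = mu X dt + sigma X dB with X_0 = x_0, apply Itô to Y = log X: dY = (mu - sigma^2/2) dt + sigma dB, so Y_t = log(x_0) + (mu - sigma^2/2) t + sigma B_t and hence X_t = x_0 * exp((mu - sigma^2/2) t + sigma B_t).
With mu = 1/4, sigma = 3, x_0 = 1/4, this gives:
  X_t = 1/4 * exp((-17/4) * t + (3) * B_t).
Since sigma*B_t ~ Normal(0, sigma^2 t), E[exp(sigma*B_t)] = exp(sigma^2 t / 2); so E[X_t] = x_0 * exp((mu - sigma^2/2) t) * exp(sigma^2 t / 2) = x_0 * exp(mu t) = exp(t/4)/4.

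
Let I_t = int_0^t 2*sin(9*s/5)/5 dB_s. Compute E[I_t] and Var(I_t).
E[I_t] = 0; Var(I_t) = 2*t/25 - sin(18*t/5)/45

The Itô integral of a deterministic integrand f(s) has mean 0 because each increment f(s) * (B_{s+ds} - B_s) has mean 0. By the Itô isometry:
  Var( int_0^t f(s) dB_s ) = E[ (int_0^t f(s) dB_s)^2 ] = int_0^t f(s)^2 ds.
Here f(s) = 2*sin(9*s/5)/5, so f(s)^2 = 4*sin(9*s/5)^2/25. Integrate:
  int_0^t (4*sin(9*s/5)^2/25) ds = 2*t/25 - sin(18*t/5)/45.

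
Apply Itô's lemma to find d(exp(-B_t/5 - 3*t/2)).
d(exp(-B_t/5 - 3*t/2)) = (-37*exp(-B_t/5 - 3*t/2)/25) dt + (-exp(-B_t/5 - 3*t/2)/5) dB_t

Itô's formula for f(t, x): d f(t, B_t) = (f_t + (1/2) f_xx) dt + f_x dB_t. Compute partials of f(t, x) = exp(-3*t/2 - x/5):
  f_t(t,x)  = -3*exp(-3*t/2 - x/5)/2
  f_x(t,x)  = -exp(-3*t/2 - x/5)/5
  f_xx(t,x) = exp(-3*t/2 - x/5)/25
Assemble drift = f_t + (1/2) f_xx = -37*exp(-3*t/2 - x/5)/25 and diffusion = f_x = -exp(-3*t/2 - x/5)/5. Substituting x = B_t:
  d(exp(-B_t/5 - 3*t/2)) = (-37*exp(-B_t/5 - 3*t/2)/25) dt + (-exp(-B_t/5 - 3*t/2)/5) dB_t.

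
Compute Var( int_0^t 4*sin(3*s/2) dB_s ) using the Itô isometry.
Var = 8*t - 8*sin(3*t)/3

The Itô integral of a deterministic integrand f(s) has mean 0 because each increment f(s) * (B_{s+ds} - B_s) has mean 0. By the Itô isometry:
  Var( int_0^t f(s) dB_s ) = E[ (int_0^t f(s) dB_s)^2 ] = int_0^t f(s)^2 ds.
Here f(s) = 4*sin(3*s/2), so f(s)^2 = 16*sin(3*s/2)^2. Integrate:
  int_0^t (16*sin(3*s/2)^2) ds = 8*t - 8*sin(3*t)/3.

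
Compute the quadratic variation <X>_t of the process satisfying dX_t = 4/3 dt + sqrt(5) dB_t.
<X>_t = 5*t

For an Itô process dX_t = a(t) dt + b(t) dB_t, the quadratic variation is <X>_t = int_0^t b(s)^2 ds (the drift term does not contribute). Here b(s) = sqrt(5), so
  b(s)^2 = 5.
Integrating from 0 to t:
  <X>_t = int_0^t (5) ds = 5*t.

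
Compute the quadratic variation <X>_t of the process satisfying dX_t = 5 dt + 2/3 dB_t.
<X>_t = 4*t/9

For an Itô process dX_t = a(t) dt + b(t) dB_t, the quadratic variation is <X>_t = int_0^t b(s)^2 ds (the drift term does not contribute). Here b(s) = 2/3, so
  b(s)^2 = 4/9.
Integrating from 0 to t:
  <X>_t = int_0^t (4/9) ds = 4*t/9.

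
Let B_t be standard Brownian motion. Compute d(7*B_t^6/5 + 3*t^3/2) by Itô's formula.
d(7*B_t^6/5 + 3*t^3/2) = (21*B_t^4 + 9*t^2/2) dt + (42*B_t^5/5) dB_t

Itô's formula for f(t, x): d f(t, B_t) = (f_t + (1/2) f_xx) dt + f_x dB_t. Compute partials of f(t, x) = 3*t^3/2 + 7*x^6/5:
  f_t(t,x)  = 9*t^2/2
  f_x(t,x)  = 42*x^5/5
  f_xx(t,x) = 42*x^4
Assemble drift = f_t + (1/2) f_xx = 9*t^2/2 + 21*x^4 and diffusion = f_x = 42*x^5/5. Substituting x = B_t:
  d(7*B_t^6/5 + 3*t^3/2) = (21*B_t^4 + 9*t^2/2) dt + (42*B_t^5/5) dB_t.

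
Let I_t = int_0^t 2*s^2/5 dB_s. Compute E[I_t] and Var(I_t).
E[I_t] = 0; Var(I_t) = 4*t^5/125

The Itô integral of a deterministic integrand f(s) has mean 0 because each increment f(s) * (B_{s+ds} - B_s) has mean 0. By the Itô isometry:
  Var( int_0^t f(s) dB_s ) = E[ (int_0^t f(s) dB_s)^2 ] = int_0^t f(s)^2 ds.
Here f(s) = 2*s^2/5, so f(s)^2 = 4*s^4/25. Integrate:
  int_0^t (4*s^4/25) ds = 4*t^5/125.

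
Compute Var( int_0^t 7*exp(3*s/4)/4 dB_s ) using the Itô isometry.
Var = 49*exp(3*t/2)/24 - 49/24

The Itô integral of a deterministic integrand f(s) has mean 0 because each increment f(s) * (B_{s+ds} - B_s) has mean 0. By the Itô isometry:
  Var( int_0^t f(s) dB_s ) = E[ (int_0^t f(s) dB_s)^2 ] = int_0^t f(s)^2 ds.
Here f(s) = 7*exp(3*s/4)/4, so f(s)^2 = 49*exp(3*s/2)/16. Integrate:
  int_0^t (49*exp(3*s/2)/16) ds = 49*exp(3*t/2)/24 - 49/24.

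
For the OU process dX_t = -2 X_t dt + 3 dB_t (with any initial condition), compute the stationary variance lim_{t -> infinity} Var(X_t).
lim Var(X_t) = 9/4

The OU SDE dX = -theta X dt + sigma dB admits the integrating factor exp(theta t): d(exp(theta t) X_t) = sigma exp(theta t) dB_t. Integrating from 0 to t gives X_t = x_0 * exp(-theta t) + sigma * int_0^t exp(-theta (t-s)) dB_s for any initial x_0. The Itô integral has variance (by the Itô isometry) sigma^2 * int_0^t exp(-2 theta (t - s)) ds = sigma^2 * (1 - exp(-2 theta t)) / (2 theta), independent of x_0.
With theta = 2, sigma = 3:
  Var(X_t) = (3)^2 * (1 - exp(-2*2 t)) / (2 * 2) = 9/4 - 9*exp(-4*t)/4.
As t -> infinity, exp(-2*2 t) -> 0, so the stationary variance is sigma^2 / (2 theta) = 9/4.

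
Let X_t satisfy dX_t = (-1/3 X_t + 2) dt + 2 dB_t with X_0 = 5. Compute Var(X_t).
Var(X_t) = 6 - 6*exp(-2*t/3)

The variance V(t) = Var(X_t) satisfies V'(t) = 2 a V(t) + c^2 with V(0) = 0 (drift coefficient is linear in X, diffusion is constant). With a = -1/3, c = 2, the solution is
  V(t) = (c^2 / (2 a)) * (exp(2 a t) - 1)
       = (2^2 / (2*(-1/3))) * (exp((-2/3) t) - 1)
       = 6 - 6*exp(-2*t/3).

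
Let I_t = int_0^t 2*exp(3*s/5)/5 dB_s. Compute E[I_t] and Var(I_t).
E[I_t] = 0; Var(I_t) = 2*exp(6*t/5)/15 - 2/15

The Itô integral of a deterministic integrand f(s) has mean 0 because each increment f(s) * (B_{s+ds} - B_s) has mean 0. By the Itô isometry:
  Var( int_0^t f(s) dB_s ) = E[ (int_0^t f(s) dB_s)^2 ] = int_0^t f(s)^2 ds.
Here f(s) = 2*exp(3*s/5)/5, so f(s)^2 = 4*exp(6*s/5)/25. Integrate:
  int_0^t (4*exp(6*s/5)/25) ds = 2*exp(6*t/5)/15 - 2/15.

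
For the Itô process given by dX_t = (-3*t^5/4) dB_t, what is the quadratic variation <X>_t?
<X>_t = 9*t^11/176

For an Itô process dX_t = a(t) dt + b(t) dB_t, the quadratic variation is <X>_t = int_0^t b(s)^2 ds (the drift term does not contribute). Here b(s) = -3*s^5/4, so
  b(s)^2 = 9*s^10/16.
Integrating from 0 to t:
  <X>_t = int_0^t (9*s^10/16) ds = 9*t^11/176.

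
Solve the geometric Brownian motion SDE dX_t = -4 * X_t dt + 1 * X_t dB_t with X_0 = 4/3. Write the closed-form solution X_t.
X_t = 4/3 * exp((-9/2) * t + (1) * B_t)

For GBM dX = mu X dt + sigma X dB with X_0 = x_0, apply Itô to Y = log X: dY = (mu - sigma^2/2) dt + sigma dB, so Y_t = log(x_0) + (mu - sigma^2/2) t + sigma B_t and hence X_t = x_0 * exp((mu - sigma^2/2) t + sigma B_t).
With mu = -4, sigma = 1, x_0 = 4/3, this gives:
  X_t = 4/3 * exp((-9/2) * t + (1) * B_t).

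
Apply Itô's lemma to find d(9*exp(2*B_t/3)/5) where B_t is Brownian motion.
d(9*exp(2*B_t/3)/5) = (2*exp(2*B_t/3)/5) dt + (6*exp(2*B_t/3)/5) dB_t

Itô's formula for f(B_t) gives d f(B_t) = f'(B_t) dB_t + (1/2) f''(B_t) dt. Compute derivatives of f(x) = 9*exp(2*x/3)/5:
  f'(x)  = 6*exp(2*x/3)/5
  f''(x) = 4*exp(2*x/3)/5
Substitute x = B_t and multiply the f'' term by 1/2:
  drift     = (1/2) * (4*exp(2*x/3)/5) evaluated at B_t = 2*exp(2*B_t/3)/5
  diffusion = (6*exp(2*x/3)/5) evaluated at B_t = 6*exp(2*B_t/3)/5
Therefore d(9*exp(2*B_t/3)/5) = (2*exp(2*B_t/3)/5) dt + (6*exp(2*B_t/3)/5) dB_t.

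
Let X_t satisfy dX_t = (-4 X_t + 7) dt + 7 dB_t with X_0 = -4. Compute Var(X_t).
Var(X_t) = 49/8 - 49*exp(-8*t)/8

The variance V(t) = Var(X_t) satisfies V'(t) = 2 a V(t) + c^2 with V(0) = 0 (drift coefficient is linear in X, diffusion is constant). With a = -4, c = 7, the solution is
  V(t) = (c^2 / (2 a)) * (exp(2 a t) - 1)
       = (7^2 / (2*(-4))) * (exp((-8) t) - 1)
       = 49/8 - 49*exp(-8*t)/8.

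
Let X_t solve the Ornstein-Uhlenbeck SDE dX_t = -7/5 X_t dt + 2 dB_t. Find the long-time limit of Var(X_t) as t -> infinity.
lim Var(X_t) = 10/7

The OU SDE dX = -theta X dt + sigma dB admits the integrating factor exp(theta t): d(exp(theta t) X_t) = sigma exp(theta t) dB_t. Integrating from 0 to t gives X_t = x_0 * exp(-theta t) + sigma * int_0^t exp(-theta (t-s)) dB_s for any initial x_0. The Itô integral has variance (by the Itô isometry) sigma^2 * int_0^t exp(-2 theta (t - s)) ds = sigma^2 * (1 - exp(-2 theta t)) / (2 theta), independent of x_0.
With theta = 7/5, sigma = 2:
  Var(X_t) = (2)^2 * (1 - exp(-2*7/5 t)) / (2 * 7/5) = 10/7 - 10*exp(-14*t/5)/7.
As t -> infinity, exp(-2*7/5 t) -> 0, so the stationary variance is sigma^2 / (2 theta) = 10/7.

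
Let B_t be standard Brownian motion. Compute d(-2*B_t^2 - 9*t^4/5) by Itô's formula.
d(-2*B_t^2 - 9*t^4/5) = (-36*t^3/5 - 2) dt + (-4*B_t) dB_t

Itô's formula for f(t, x): d f(t, B_t) = (f_t + (1/2) f_xx) dt + f_x dB_t. Compute partials of f(t, x) = -9*t^4/5 - 2*x^2:
  f_t(t,x)  = -36*t^3/5
  f_x(t,x)  = -4*x
  f_xx(t,x) = -4
Assemble drift = f_t + (1/2) f_xx = -36*t^3/5 - 2 and diffusion = f_x = -4*x. Substituting x = B_t:
  d(-2*B_t^2 - 9*t^4/5) = (-36*t^3/5 - 2) dt + (-4*B_t) dB_t.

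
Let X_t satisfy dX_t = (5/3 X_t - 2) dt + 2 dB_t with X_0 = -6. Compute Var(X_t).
Var(X_t) = 6*exp(10*t/3)/5 - 6/5

The variance V(t) = Var(X_t) satisfies V'(t) = 2 a V(t) + c^2 with V(0) = 0 (drift coefficient is linear in X, diffusion is constant). With a = 5/3, c = 2, the solution is
  V(t) = (c^2 / (2 a)) * (exp(2 a t) - 1)
       = (2^2 / (2*(5/3))) * (exp((10/3) t) - 1)
       = 6*exp(10*t/3)/5 - 6/5.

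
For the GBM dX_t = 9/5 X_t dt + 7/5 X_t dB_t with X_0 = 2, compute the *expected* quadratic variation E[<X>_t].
E[<X>_t] = 196*exp(139*t/25)/139 - 196/139

<X>_t = int_0^t ((7/5) * X_s)^2 ds. Taking expectation inside the integral: E[<X>_t] = (7/5)^2 * int_0^t E[X_s^2] ds. For GBM, E[X_s^2] = x_0^2 * exp((2 mu + sigma^2) s). Integrating:
  E[<X>_t] = (7/5)^2 * 2^2 * (exp((2*(9/5) + (7/5)^2) t) - 1) / (2*(9/5) + (7/5)^2)
           = (7/5)^2 * 2^2 * (exp((139/25) t) - 1) / (139/25) = 196*exp(139*t/25)/139 - 196/139.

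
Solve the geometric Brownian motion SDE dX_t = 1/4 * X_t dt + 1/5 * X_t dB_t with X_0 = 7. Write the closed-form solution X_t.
X_t = 7 * exp((23/100) * t + (1/5) * B_t)

For GBM dX = mu X dt + sigma X dB with X_0 = x_0, apply Itô to Y = log X: dY = (mu - sigma^2/2) dt + sigma dB, so Y_t = log(x_0) + (mu - sigma^2/2) t + sigma B_t and hence X_t = x_0 * exp((mu - sigma^2/2) t + sigma B_t).
With mu = 1/4, sigma = 1/5, x_0 = 7, this gives:
  X_t = 7 * exp((23/100) * t + (1/5) * B_t).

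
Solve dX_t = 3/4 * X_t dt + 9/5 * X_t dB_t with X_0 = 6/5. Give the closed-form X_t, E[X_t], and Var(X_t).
X_t = 6/5 * exp((-87/100) t + (9/5) B_t); E[X_t] = 6*exp(3*t/4)/5; Var(X_t) = 36*(exp(81*t/25) - 1)*exp(3*t/2)/25

For GBM dX = mu X dt + sigma X dB with X_0 = x_0, apply Itô to Y = log X: dY = (mu - sigma^2/2) dt + sigma dB, so Y_t = log(x_0) + (mu - sigma^2/2) t + sigma B_t and hence X_t = x_0 * exp((mu - sigma^2/2) t + sigma B_t).
With mu = 3/4, sigma = 9/5, x_0 = 6/5, this gives:
  X_t = 6/5 * exp((-87/100) * t + (9/5) * B_t).
Since sigma*B_t ~ Normal(0, sigma^2 t), E[exp(sigma*B_t)] = exp(sigma^2 t / 2); so E[X_t] = x_0 * exp((mu - sigma^2/2) t) * exp(sigma^2 t / 2) = x_0 * exp(mu t) = 6*exp(3*t/4)/5.
Var(X_t) = E[X_t^2] - (E[X_t])^2 = x_0^2 * exp(2 mu t) * (exp(sigma^2 t) - 1) = 36*(exp(81*t/25) - 1)*exp(3*t/2)/25.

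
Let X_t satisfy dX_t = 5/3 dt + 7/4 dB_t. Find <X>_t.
<X>_t = 49*t/16

For an Itô process dX_t = a(t) dt + b(t) dB_t, the quadratic variation is <X>_t = int_0^t b(s)^2 ds (the drift term does not contribute). Here b(s) = 7/4, so
  b(s)^2 = 49/16.
Integrating from 0 to t:
  <X>_t = int_0^t (49/16) ds = 49*t/16.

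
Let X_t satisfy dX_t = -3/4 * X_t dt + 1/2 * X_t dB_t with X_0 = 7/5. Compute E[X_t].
E[X_t] = 7*exp(-3*t/4)/5

For GBM dX = mu X dt + sigma X dB with X_0 = x_0, apply Itô to Y = log X: dY = (mu - sigma^2/2) dt + sigma dB, so Y_t = log(x_0) + (mu - sigma^2/2) t + sigma B_t and hence X_t = x_0 * exp((mu - sigma^2/2) t + sigma B_t).
With mu = -3/4, sigma = 1/2, x_0 = 7/5, this gives:
  X_t = 7/5 * exp((-7/8) * t + (1/2) * B_t).
Since sigma*B_t ~ Normal(0, sigma^2 t), E[exp(sigma*B_t)] = exp(sigma^2 t / 2); so E[X_t] = x_0 * exp((mu - sigma^2/2) t) * exp(sigma^2 t / 2) = x_0 * exp(mu t) = 7*exp(-3*t/4)/5.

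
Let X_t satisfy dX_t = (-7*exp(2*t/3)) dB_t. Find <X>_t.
<X>_t = 147*exp(4*t/3)/4 - 147/4

For an Itô process dX_t = a(t) dt + b(t) dB_t, the quadratic variation is <X>_t = int_0^t b(s)^2 ds (the drift term does not contribute). Here b(s) = -7*exp(2*s/3), so
  b(s)^2 = 49*exp(4*s/3).
Integrating from 0 to t:
  <X>_t = int_0^t (49*exp(4*s/3)) ds = 147*exp(4*t/3)/4 - 147/4.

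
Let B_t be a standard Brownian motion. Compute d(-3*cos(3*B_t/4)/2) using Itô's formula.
d(-3*cos(3*B_t/4)/2) = (27*cos(3*B_t/4)/64) dt + (9*sin(3*B_t/4)/8) dB_t

Itô's formula for f(B_t) gives d f(B_t) = f'(B_t) dB_t + (1/2) f''(B_t) dt. Compute derivatives of f(x) = -3*cos(3*x/4)/2:
  f'(x)  = 9*sin(3*x/4)/8
  f''(x) = 27*cos(3*x/4)/32
Substitute x = B_t and multiply the f'' term by 1/2:
  drift     = (1/2) * (27*cos(3*x/4)/32) evaluated at B_t = 27*cos(3*B_t/4)/64
  diffusion = (9*sin(3*x/4)/8) evaluated at B_t = 9*sin(3*B_t/4)/8
Therefore d(-3*cos(3*B_t/4)/2) = (27*cos(3*B_t/4)/64) dt + (9*sin(3*B_t/4)/8) dB_t.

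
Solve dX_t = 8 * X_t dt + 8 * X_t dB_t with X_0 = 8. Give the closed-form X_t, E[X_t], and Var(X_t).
X_t = 8 * exp((-24) t + (8) B_t); E[X_t] = 8*exp(8*t); Var(X_t) = 64*(exp(64*t) - 1)*exp(16*t)

For GBM dX = mu X dt + sigma X dB with X_0 = x_0, apply Itô to Y = log X: dY = (mu - sigma^2/2) dt + sigma dB, so Y_t = log(x_0) + (mu - sigma^2/2) t + sigma B_t and hence X_t = x_0 * exp((mu - sigma^2/2) t + sigma B_t).
With mu = 8, sigma = 8, x_0 = 8, this gives:
  X_t = 8 * exp((-24) * t + (8) * B_t).
Since sigma*B_t ~ Normal(0, sigma^2 t), E[exp(sigma*B_t)] = exp(sigma^2 t / 2); so E[X_t] = x_0 * exp((mu - sigma^2/2) t) * exp(sigma^2 t / 2) = x_0 * exp(mu t) = 8*exp(8*t).
Var(X_t) = E[X_t^2] - (E[X_t])^2 = x_0^2 * exp(2 mu t) * (exp(sigma^2 t) - 1) = 64*(exp(64*t) - 1)*exp(16*t).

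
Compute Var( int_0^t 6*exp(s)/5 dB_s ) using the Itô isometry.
Var = 18*exp(2*t)/25 - 18/25

The Itô integral of a deterministic integrand f(s) has mean 0 because each increment f(s) * (B_{s+ds} - B_s) has mean 0. By the Itô isometry:
  Var( int_0^t f(s) dB_s ) = E[ (int_0^t f(s) dB_s)^2 ] = int_0^t f(s)^2 ds.
Here f(s) = 6*exp(s)/5, so f(s)^2 = 36*exp(2*s)/25. Integrate:
  int_0^t (36*exp(2*s)/25) ds = 18*exp(2*t)/25 - 18/25.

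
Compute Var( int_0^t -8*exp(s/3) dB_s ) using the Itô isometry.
Var = 96*exp(2*t/3) - 96

The Itô integral of a deterministic integrand f(s) has mean 0 because each increment f(s) * (B_{s+ds} - B_s) has mean 0. By the Itô isometry:
  Var( int_0^t f(s) dB_s ) = E[ (int_0^t f(s) dB_s)^2 ] = int_0^t f(s)^2 ds.
Here f(s) = -8*exp(s/3), so f(s)^2 = 64*exp(2*s/3). Integrate:
  int_0^t (64*exp(2*s/3)) ds = 96*exp(2*t/3) - 96.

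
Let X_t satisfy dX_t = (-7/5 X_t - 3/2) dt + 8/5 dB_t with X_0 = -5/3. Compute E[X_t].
E[X_t] = -15/14 - 25*exp(-7*t/5)/42

Taking expectations and using E[dB_t] = 0, the mean m(t) = E[X_t] satisfies the ODE m'(t) = a m(t) + b with m(0) = x_0. With a = -7/5, b = -3/2, x_0 = -5/3, the solution is
  m(t) = x_0 * exp(a t) + (b/a) * (exp(a t) - 1)
       = (-5/3) * exp((-7/5) t) + ((-3/2)/(-7/5)) * (exp((-7/5) t) - 1)
       = -15/14 - 25*exp(-7*t/5)/42.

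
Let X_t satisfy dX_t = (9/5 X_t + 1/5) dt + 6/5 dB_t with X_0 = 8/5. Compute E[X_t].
E[X_t] = 77*exp(9*t/5)/45 - 1/9

Taking expectations and using E[dB_t] = 0, the mean m(t) = E[X_t] satisfies the ODE m'(t) = a m(t) + b with m(0) = x_0. With a = 9/5, b = 1/5, x_0 = 8/5, the solution is
  m(t) = x_0 * exp(a t) + (b/a) * (exp(a t) - 1)
       = (8/5) * exp((9/5) t) + ((1/5)/(9/5)) * (exp((9/5) t) - 1)
       = 77*exp(9*t/5)/45 - 1/9.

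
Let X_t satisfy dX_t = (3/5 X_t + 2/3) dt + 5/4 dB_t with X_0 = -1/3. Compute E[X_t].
E[X_t] = 7*exp(3*t/5)/9 - 10/9

Taking expectations and using E[dB_t] = 0, the mean m(t) = E[X_t] satisfies the ODE m'(t) = a m(t) + b with m(0) = x_0. With a = 3/5, b = 2/3, x_0 = -1/3, the solution is
  m(t) = x_0 * exp(a t) + (b/a) * (exp(a t) - 1)
       = (-1/3) * exp((3/5) t) + ((2/3)/(3/5)) * (exp((3/5) t) - 1)
       = 7*exp(3*t/5)/9 - 10/9.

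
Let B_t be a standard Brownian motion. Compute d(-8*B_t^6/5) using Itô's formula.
d(-8*B_t^6/5) = (-24*B_t^4) dt + (-48*B_t^5/5) dB_t

Itô's formula for f(B_t) gives d f(B_t) = f'(B_t) dB_t + (1/2) f''(B_t) dt. Compute derivatives of f(x) = -8*x^6/5:
  f'(x)  = -48*x^5/5
  f''(x) = -48*x^4
Substitute x = B_t and multiply the f'' term by 1/2:
  drift     = (1/2) * (-48*x^4) evaluated at B_t = -24*B_t^4
  diffusion = (-48*x^5/5) evaluated at B_t = -48*B_t^5/5
Therefore d(-8*B_t^6/5) = (-24*B_t^4) dt + (-48*B_t^5/5) dB_t.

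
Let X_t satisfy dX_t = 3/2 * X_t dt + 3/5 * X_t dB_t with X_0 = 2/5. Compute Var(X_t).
Var(X_t) = 4*(exp(9*t/25) - 1)*exp(3*t)/25

For GBM dX = mu X dt + sigma X dB with X_0 = x_0, apply Itô to Y = log X: dY = (mu - sigma^2/2) dt + sigma dB, so Y_t = log(x_0) + (mu - sigma^2/2) t + sigma B_t and hence X_t = x_0 * exp((mu - sigma^2/2) t + sigma B_t).
With mu = 3/2, sigma = 3/5, x_0 = 2/5, this gives:
  X_t = 2/5 * exp((33/25) * t + (3/5) * B_t).
Since sigma*B_t ~ Normal(0, sigma^2 t), E[exp(sigma*B_t)] = exp(sigma^2 t / 2); so E[X_t] = x_0 * exp((mu - sigma^2/2) t) * exp(sigma^2 t / 2) = x_0 * exp(mu t) = 2*exp(3*t/2)/5.
Var(X_t) = E[X_t^2] - (E[X_t])^2 = x_0^2 * exp(2 mu t) * (exp(sigma^2 t) - 1) = 4*(exp(9*t/25) - 1)*exp(3*t)/25.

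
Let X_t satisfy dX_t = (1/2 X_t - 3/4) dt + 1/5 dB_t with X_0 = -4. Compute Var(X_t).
Var(X_t) = exp(t)/25 - 1/25

The variance V(t) = Var(X_t) satisfies V'(t) = 2 a V(t) + c^2 with V(0) = 0 (drift coefficient is linear in X, diffusion is constant). With a = 1/2, c = 1/5, the solution is
  V(t) = (c^2 / (2 a)) * (exp(2 a t) - 1)
       = ((1/5)^2 / (2*(1/2))) * (exp(1 t) - 1)
       = exp(t)/25 - 1/25.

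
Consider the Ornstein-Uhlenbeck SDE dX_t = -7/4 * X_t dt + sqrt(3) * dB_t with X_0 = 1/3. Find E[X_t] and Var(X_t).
E[X_t] = exp(-7*t/4)/3; Var(X_t) = 6/7 - 6*exp(-7*t/2)/7

The OU SDE dX = -theta X dt + sigma dB admits the integrating factor exp(theta t): d(exp(theta t) X_t) = sigma exp(theta t) dB_t. Integrating from 0 to t:
  X_t = x_0 * exp(-theta t) + sigma * int_0^t exp(-theta (t-s)) dB_s.
The Itô integral has mean 0 and (by the Itô isometry) variance sigma^2 * int_0^t exp(-2 theta (t - s)) ds = sigma^2 * (1 - exp(-2 theta t)) / (2 theta).
With theta = 7/4, sigma = sqrt(3), x_0 = 1/3:
  E[X_t] = 1/3 * exp(-7/4 t) = exp(-7*t/4)/3
  Var(X_t) = (sqrt(3))^2 * (1 - exp(-2*7/4 t)) / (2 * 7/4) = 6/7 - 6*exp(-7*t/2)/7.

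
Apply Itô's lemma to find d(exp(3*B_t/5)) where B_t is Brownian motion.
d(exp(3*B_t/5)) = (9*exp(3*B_t/5)/50) dt + (3*exp(3*B_t/5)/5) dB_t

Itô's formula for f(B_t) gives d f(B_t) = f'(B_t) dB_t + (1/2) f''(B_t) dt. Compute derivatives of f(x) = exp(3*x/5):
  f'(x)  = 3*exp(3*x/5)/5
  f''(x) = 9*exp(3*x/5)/25
Substitute x = B_t and multiply the f'' term by 1/2:
  drift     = (1/2) * (9*exp(3*x/5)/25) evaluated at B_t = 9*exp(3*B_t/5)/50
  diffusion = (3*exp(3*x/5)/5) evaluated at B_t = 3*exp(3*B_t/5)/5
Therefore d(exp(3*B_t/5)) = (9*exp(3*B_t/5)/50) dt + (3*exp(3*B_t/5)/5) dB_t.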